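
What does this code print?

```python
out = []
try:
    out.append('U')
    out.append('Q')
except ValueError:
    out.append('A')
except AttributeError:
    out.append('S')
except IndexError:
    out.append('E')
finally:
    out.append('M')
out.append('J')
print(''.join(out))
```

Execution trace: 'U' (try body) → 'Q' (try body, no exception) → 'M' (finally) → 'J' (after the try/except). Output: UQMJ

Answer: UQMJ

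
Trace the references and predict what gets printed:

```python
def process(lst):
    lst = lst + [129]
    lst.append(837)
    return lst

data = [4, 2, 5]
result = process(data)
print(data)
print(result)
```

Key concept: rebinding parameter vs mutation.
Step by step:
`data = [4, 2, 5]` → data = [4, 2, 5]
`result = process(data)` → result = [4, 2, 5, 129, 837]
`print(data)` → prints [4, 2, 5]
`print(result)` → prints [4, 2, 5, 129, 837]

Answer:
[4, 2, 5]
[4, 2, 5, 129, 837]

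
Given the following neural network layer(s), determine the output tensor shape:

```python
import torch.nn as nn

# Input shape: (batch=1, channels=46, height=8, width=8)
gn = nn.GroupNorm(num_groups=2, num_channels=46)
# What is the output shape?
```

Input: (1, 46, 8, 8) -> Output: (1, 46, 8, 8)

Answer: (1, 46, 8, 8)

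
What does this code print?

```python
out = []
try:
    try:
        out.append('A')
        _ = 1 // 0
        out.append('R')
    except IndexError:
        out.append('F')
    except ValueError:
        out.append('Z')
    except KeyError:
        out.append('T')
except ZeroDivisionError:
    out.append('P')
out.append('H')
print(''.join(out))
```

Execution trace: 'A' (try body) → 'P' (outer except ZeroDivisionError) → 'H' (after the try/except). Output: APH

Answer: APH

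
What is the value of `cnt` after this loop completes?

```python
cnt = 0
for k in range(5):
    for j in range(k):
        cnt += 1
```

Triangle number: 0+1+2+...+4
`cnt` takes the values: 0 → 1 → 2 → 3 → 4 → 5 → 6 → 7 → 8 → 9 → 10

Answer: 10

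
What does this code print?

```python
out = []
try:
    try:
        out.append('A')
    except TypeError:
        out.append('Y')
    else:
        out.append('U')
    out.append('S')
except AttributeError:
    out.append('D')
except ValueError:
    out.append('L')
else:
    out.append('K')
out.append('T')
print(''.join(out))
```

Execution trace: 'A' (inner try body, no exception) → 'U' (inner else) → 'S' (try body, no exception) → 'K' (else) → 'T' (after the try/except). Output: AUSKT

Answer: AUSKT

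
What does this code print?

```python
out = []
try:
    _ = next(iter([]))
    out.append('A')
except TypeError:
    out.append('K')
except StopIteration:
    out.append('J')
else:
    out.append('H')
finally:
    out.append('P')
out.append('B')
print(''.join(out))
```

Execution trace: 'J' (except StopIteration) → 'P' (finally) → 'B' (after the try/except). Output: JPB

Answer: JPB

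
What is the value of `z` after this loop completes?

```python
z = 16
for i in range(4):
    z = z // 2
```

Halve 4 times: 16 // 2^4 = 1
`z` takes the values: 16 → 8 → 4 → 2 → 1

Answer: 1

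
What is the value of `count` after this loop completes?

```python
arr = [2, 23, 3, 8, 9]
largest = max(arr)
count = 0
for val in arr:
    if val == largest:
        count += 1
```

Count of max value 23 in [2, 23, 3, 8, 9]
`count` takes the values: 0 → 1

Answer: 1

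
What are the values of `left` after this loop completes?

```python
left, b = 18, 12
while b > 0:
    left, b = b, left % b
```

GCD of 18 and 12
`left` takes the values: 18 → 12 → 6

Answer: 6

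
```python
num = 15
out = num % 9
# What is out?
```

Trace:
`num = 15` → num = 15
`out = num % 9` → out = 6
So out = 6

Answer: 6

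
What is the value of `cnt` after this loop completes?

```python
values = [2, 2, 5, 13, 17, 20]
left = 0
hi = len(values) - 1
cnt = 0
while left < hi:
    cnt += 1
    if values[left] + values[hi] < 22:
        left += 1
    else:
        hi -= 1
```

Steps to find pair summing to 22
`cnt` takes the values: 0 → 1 → 2 → 3 → 4 → 5

Answer: 5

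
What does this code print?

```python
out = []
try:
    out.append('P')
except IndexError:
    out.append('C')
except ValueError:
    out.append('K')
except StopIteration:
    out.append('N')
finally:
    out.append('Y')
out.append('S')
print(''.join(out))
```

Execution trace: 'P' (try body, no exception) → 'Y' (finally) → 'S' (after the try/except). Output: PYS

Answer: PYS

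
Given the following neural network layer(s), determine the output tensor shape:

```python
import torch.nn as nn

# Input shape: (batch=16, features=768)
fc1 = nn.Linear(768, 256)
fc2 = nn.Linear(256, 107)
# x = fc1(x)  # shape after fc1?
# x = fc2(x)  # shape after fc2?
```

Input: (16, 768) -> after fc1: (16, 256) -> Output: (16, 107)

Answer: (16, 107)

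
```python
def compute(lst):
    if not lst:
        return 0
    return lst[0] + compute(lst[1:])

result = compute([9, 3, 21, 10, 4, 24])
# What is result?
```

9 + 3 + 21 + 10 + 4 + 24 + 0 = 71

Answer: 71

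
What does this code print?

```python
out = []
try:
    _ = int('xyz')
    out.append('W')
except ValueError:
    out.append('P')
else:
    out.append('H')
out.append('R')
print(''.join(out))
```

Execution trace: 'P' (except ValueError) → 'R' (after the try/except). Output: PR

Answer: PR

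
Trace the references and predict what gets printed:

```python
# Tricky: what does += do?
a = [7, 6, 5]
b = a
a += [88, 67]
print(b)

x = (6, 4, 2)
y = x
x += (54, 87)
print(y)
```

Key concept: += behavior differs for mutable vs immutable.
Step by step:
`a = [7, 6, 5]` → a = [7, 6, 5]
`b = a` → b = [7, 6, 5] (same object as a)
`a += [88, 67]` → a = [7, 6, 5, 88, 67] (same object as b); b = [7, 6, 5, 88, 67] (same object as a)
`print(b)` → prints [7, 6, 5, 88, 67]
`x = (6, 4, 2)` → x = (6, 4, 2)
`y = x` → y = (6, 4, 2)
`x += (54, 87)` → x = (6, 4, 2, 54, 87)
`print(y)` → prints (6, 4, 2)

Answer:
[7, 6, 5, 88, 67]
(6, 4, 2)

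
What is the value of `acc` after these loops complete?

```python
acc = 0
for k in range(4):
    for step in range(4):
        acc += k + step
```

Sum of all k+step for k,step in 4x4
`acc` takes the values: 0 → 1 → 3 → 6 → 7 → 9 → 12 → 16 → 18 → 21 → 25 → 30 → 33 → 37 → 42 → 48

Answer: 48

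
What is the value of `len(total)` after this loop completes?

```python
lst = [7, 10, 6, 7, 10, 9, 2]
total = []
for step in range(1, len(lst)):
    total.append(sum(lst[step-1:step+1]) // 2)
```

Number of 2-element averages
`total` takes the values: [] → [8] → [8, 8] → [8, 8, 6] → [8, 8, 6, 8] → [8, 8, 6, 8, 9] → [8, 8, 6, 8, 9, 5]
So `len(total)` = 6

Answer: 6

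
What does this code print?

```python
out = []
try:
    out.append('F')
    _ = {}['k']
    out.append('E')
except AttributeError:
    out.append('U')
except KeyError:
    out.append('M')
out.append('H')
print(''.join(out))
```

Execution trace: 'F' (try body) → 'M' (except KeyError) → 'H' (after the try/except). Output: FMH

Answer: FMH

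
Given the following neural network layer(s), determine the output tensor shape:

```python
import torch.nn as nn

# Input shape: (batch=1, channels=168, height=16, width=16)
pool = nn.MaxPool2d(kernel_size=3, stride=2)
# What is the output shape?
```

Input: (1, 168, 16, 16) -> Output: (1, 168, 7, 7)

Answer: (1, 168, 7, 7)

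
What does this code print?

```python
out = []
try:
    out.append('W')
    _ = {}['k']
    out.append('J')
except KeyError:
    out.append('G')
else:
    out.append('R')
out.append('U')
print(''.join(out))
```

Execution trace: 'W' (try body) → 'G' (except KeyError) → 'U' (after the try/except). Output: WGU

Answer: WGU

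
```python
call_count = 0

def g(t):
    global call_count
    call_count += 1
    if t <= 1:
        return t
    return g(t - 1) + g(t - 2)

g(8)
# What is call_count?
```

Calls(t) = 1 + Calls(t-1) + Calls(t-2); Calls(0)=Calls(1)=1. For t=8 this gives 67.

Answer: 67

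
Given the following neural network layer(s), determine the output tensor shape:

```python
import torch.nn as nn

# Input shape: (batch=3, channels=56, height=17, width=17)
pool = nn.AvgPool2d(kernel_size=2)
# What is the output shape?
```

Input: (3, 56, 17, 17) -> Output: (3, 56, 8, 8)

Answer: (3, 56, 8, 8)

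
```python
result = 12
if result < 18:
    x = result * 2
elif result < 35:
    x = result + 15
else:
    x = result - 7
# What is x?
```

Trace:
`result = 12` → result = 12
`if result < 18: ...` → result < 18 is True → x = 24
So x = 24

Answer: 24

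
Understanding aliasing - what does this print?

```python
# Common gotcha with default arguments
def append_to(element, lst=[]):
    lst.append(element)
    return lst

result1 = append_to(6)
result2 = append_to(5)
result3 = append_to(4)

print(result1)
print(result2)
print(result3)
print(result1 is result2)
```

Key concept: mutable default argument gotcha.
Step by step:
`result1 = append_to(6)` → result1 = [6]
`result2 = append_to(5)` → result1 = [6, 5] (same object as result2); result2 = [6, 5] (same object as result1)
`result3 = append_to(4)` → result1 = [6, 5, 4] (same object as result2, result3); result2 = [6, 5, 4] (same object as result1, result3); result3 = [6, 5, 4] (same object as result1, result2)
`print(result1)` → prints [6, 5, 4]
`print(result2)` → prints [6, 5, 4]
`print(result3)` → prints [6, 5, 4]
`print(result1 is result2)` → prints True

Answer:
[6, 5, 4]
[6, 5, 4]
[6, 5, 4]
True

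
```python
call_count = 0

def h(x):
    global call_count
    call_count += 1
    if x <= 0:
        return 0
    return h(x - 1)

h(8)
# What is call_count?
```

Linear recursion stepping by 1: 9 calls from x=8 down to ≤0.

Answer: 9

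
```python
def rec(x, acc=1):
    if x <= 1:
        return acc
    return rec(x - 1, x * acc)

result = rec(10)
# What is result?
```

Accumulator trace (n, acc): (10, 1) -> (9, 10) -> (8, 90) -> (7, 720) -> (6, 5040) -> (5, 30240) -> (4, 151200) -> (3, 604800) -> (2, 1814400) -> (1, 3628800) -> return 3628800

Answer: 3628800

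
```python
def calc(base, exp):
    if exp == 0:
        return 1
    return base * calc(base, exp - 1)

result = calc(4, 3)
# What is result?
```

calc(4, 3) = 4 * 4 * 4 = 64

Answer: 64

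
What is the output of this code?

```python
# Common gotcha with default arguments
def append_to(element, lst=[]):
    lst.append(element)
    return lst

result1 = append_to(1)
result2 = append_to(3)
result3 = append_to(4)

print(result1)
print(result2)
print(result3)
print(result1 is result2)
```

Key concept: mutable default argument gotcha.
Step by step:
`result1 = append_to(1)` → result1 = [1]
`result2 = append_to(3)` → result1 = [1, 3] (same object as result2); result2 = [1, 3] (same object as result1)
`result3 = append_to(4)` → result1 = [1, 3, 4] (same object as result2, result3); result2 = [1, 3, 4] (same object as result1, result3); result3 = [1, 3, 4] (same object as result1, result2)
`print(result1)` → prints [1, 3, 4]
`print(result2)` → prints [1, 3, 4]
`print(result3)` → prints [1, 3, 4]
`print(result1 is result2)` → prints True

Answer:
[1, 3, 4]
[1, 3, 4]
[1, 3, 4]
True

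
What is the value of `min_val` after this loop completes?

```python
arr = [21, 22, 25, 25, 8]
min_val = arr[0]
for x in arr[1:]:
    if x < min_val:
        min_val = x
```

Minimum of [21, 22, 25, 25, 8]
`min_val` takes the values: 21 → 8

Answer: 8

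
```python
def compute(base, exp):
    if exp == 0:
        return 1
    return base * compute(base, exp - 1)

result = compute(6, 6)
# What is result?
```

compute(6, 6) = 6 * 6 * 6 * 6 * 6 * 6 = 46656

Answer: 46656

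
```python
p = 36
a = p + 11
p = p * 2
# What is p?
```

Trace:
`p = 36` → p = 36
`a = p + 11` → a = 47
`p = p * 2` → p = 72
So p = 72

Answer: 72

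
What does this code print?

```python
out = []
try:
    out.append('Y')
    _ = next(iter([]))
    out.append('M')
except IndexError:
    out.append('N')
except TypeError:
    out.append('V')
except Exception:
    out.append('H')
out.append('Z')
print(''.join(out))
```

Execution trace: 'Y' (try body) → 'H' (except Exception) → 'Z' (after the try/except). Output: YHZ

Answer: YHZ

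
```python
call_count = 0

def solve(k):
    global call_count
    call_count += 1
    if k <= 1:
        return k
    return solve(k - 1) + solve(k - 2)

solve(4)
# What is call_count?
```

Calls(k) = 1 + Calls(k-1) + Calls(k-2); Calls(0)=Calls(1)=1. For k=4 this gives 9.

Answer: 9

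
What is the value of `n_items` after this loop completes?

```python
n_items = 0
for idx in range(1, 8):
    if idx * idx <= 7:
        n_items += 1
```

Count numbers where idx² ≤ 7
`n_items` takes the values: 0 → 1 → 2

Answer: 2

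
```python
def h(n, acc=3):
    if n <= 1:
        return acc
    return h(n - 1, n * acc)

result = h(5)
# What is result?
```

Accumulator trace (n, acc): (5, 3) -> (4, 15) -> (3, 60) -> (2, 180) -> (1, 360) -> return 360

Answer: 360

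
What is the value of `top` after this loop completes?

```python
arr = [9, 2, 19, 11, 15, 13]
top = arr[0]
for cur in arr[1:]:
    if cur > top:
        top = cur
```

Maximum of [9, 2, 19, 11, 15, 13]
`top` takes the values: 9 → 19

Answer: 19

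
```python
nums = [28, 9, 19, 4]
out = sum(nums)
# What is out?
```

Trace:
`nums = [28, 9, 19, 4]` → nums = [28, 9, 19, 4]
`out = sum(nums)` → out = 60
So out = 60

Answer: 60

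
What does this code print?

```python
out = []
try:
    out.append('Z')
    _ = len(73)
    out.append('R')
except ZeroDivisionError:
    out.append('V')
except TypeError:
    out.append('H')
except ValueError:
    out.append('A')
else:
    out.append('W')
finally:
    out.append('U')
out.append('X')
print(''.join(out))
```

Execution trace: 'Z' (try body) → 'H' (except TypeError) → 'U' (finally) → 'X' (after the try/except). Output: ZHUX

Answer: ZHUX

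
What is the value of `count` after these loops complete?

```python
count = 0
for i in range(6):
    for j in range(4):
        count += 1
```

6 * 4 = 24
`count` takes the values: 0 → 1 → 2 → 3 → 4 → 5 → 6 → 7 → 8 → 9 → 10 → 11 → 12 → 13 → 14 → 15 → 16 → 17 → 18 → 19 → 20 → 21 → 22 → 23 → 24

Answer: 24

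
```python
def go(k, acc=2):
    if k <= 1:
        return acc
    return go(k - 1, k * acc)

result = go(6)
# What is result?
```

Accumulator trace (n, acc): (6, 2) -> (5, 12) -> (4, 60) -> (3, 240) -> (2, 720) -> (1, 1440) -> return 1440

Answer: 1440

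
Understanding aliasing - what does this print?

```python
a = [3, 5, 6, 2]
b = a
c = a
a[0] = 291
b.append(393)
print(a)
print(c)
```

Key concept: multiple aliases.
Step by step:
`a = [3, 5, 6, 2]` → a = [3, 5, 6, 2]
`b = a` → b = [3, 5, 6, 2] (same object as a)
`c = a` → c = [3, 5, 6, 2] (same object as a, b)
`a[0] = 291` → a = [291, 5, 6, 2] (same object as b, c); b = [291, 5, 6, 2] (same object as a, c); c = [291, 5, 6, 2] (same object as a, b)
`b.append(393)` → a = [291, 5, 6, 2, 393] (same object as b, c); b = [291, 5, 6, 2, 393] (same object as a, c); c = [291, 5, 6, 2, 393] (same object as a, b)
`print(a)` → prints [291, 5, 6, 2, 393]
`print(c)` → prints [291, 5, 6, 2, 393]

Answer:
[291, 5, 6, 2, 393]
[291, 5, 6, 2, 393]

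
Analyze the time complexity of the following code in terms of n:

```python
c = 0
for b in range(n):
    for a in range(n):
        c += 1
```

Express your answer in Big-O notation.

Each loop level contributes: n × n. Multiplying the contributions gives O(n^2).

Answer: O(n^2)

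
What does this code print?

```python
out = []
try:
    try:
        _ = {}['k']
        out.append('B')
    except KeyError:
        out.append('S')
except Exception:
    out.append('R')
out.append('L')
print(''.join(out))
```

Execution trace: 'S' (inner except KeyError) → 'L' (after the try/except). Output: SL

Answer: SL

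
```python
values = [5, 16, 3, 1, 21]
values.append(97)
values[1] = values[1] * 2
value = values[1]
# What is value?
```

Trace:
`values = [5, 16, 3, 1, 21]` → values = [5, 16, 3, 1, 21]
`values.append(97)` → values = [5, 16, 3, 1, 21, 97]
`values[1] = values[1] * 2` → values = [5, 32, 3, 1, 21, 97]
`value = values[1]` → value = 32
So value = 32

Answer: 32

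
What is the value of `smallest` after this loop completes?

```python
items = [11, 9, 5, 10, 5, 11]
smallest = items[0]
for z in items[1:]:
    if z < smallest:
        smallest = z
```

Minimum of [11, 9, 5, 10, 5, 11]
`smallest` takes the values: 11 → 9 → 5

Answer: 5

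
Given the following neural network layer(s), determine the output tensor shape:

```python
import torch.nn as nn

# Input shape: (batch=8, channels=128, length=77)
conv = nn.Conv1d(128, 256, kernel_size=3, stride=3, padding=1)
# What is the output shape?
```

Input: (8, 128, 77) -> Output: (8, 256, 26)

Answer: (8, 256, 26)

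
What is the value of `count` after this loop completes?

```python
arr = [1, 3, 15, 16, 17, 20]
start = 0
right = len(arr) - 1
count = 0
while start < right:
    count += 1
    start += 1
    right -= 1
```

Iterations until pointers meet (list length 6)
`count` takes the values: 0 → 1 → 2 → 3

Answer: 3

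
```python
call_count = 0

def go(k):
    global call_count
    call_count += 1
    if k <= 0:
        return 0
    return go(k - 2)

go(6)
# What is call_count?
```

Linear recursion stepping by 2: 4 calls from k=6 down to ≤0.

Answer: 4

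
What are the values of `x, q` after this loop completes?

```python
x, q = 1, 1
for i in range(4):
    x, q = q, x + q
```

Fibonacci: after 4 iterations
`x, q` takes the values: (1, 1) → (1, 2) → (2, 3) → (3, 5) → (5, 8)

Answer: 5, 8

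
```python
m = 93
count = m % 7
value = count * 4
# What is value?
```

Trace:
`m = 93` → m = 93
`count = m % 7` → count = 2
`value = count * 4` → value = 8
So value = 8

Answer: 8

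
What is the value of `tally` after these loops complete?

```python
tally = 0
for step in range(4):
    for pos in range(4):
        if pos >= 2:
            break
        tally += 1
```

Inner breaks at 2, outer runs 4 times
`tally` takes the values: 0 → 1 → 2 → 3 → 4 → 5 → 6 → 7 → 8

Answer: 8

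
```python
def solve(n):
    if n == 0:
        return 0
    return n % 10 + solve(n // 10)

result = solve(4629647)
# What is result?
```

Sum of digits of 4629647: 7 + 4 + 6 + 9 + 2 + 6 + 4 = 38

Answer: 38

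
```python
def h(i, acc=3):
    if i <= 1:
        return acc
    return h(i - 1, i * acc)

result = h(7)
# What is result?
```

Accumulator trace (n, acc): (7, 3) -> (6, 21) -> (5, 126) -> (4, 630) -> (3, 2520) -> (2, 7560) -> (1, 15120) -> return 15120

Answer: 15120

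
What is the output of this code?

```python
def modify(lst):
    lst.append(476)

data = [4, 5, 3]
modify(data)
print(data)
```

Key concept: function modifies passed list.
Step by step:
`data = [4, 5, 3]` → data = [4, 5, 3]
`modify(data)` → data = [4, 5, 3, 476]
`print(data)` → prints [4, 5, 3, 476]

Answer: [4, 5, 3, 476]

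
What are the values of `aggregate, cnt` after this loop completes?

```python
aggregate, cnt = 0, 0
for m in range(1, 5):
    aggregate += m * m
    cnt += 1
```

Sum of squares and count
`aggregate, cnt` takes the values: (0, 0) → (1, 0) → (1, 1) → (5, 1) → (5, 2) → (14, 2) → (14, 3) → (30, 3) → (30, 4)

Answer: 30, 4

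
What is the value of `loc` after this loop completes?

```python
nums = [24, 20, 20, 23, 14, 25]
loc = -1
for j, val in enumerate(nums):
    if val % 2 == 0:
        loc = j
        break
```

First even number index in [24, 20, 20, 23, 14, 25]
`loc` takes the values: -1 → 0

Answer: 0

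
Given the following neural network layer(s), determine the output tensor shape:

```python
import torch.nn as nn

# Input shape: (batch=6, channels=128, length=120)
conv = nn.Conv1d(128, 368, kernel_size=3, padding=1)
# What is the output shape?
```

Input: (6, 128, 120) -> Output: (6, 368, 120)

Answer: (6, 368, 120)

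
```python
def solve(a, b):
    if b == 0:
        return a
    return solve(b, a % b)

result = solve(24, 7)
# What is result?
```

solve(24, 7) -> solve(7, 3) -> solve(3, 1) -> solve(1, 0) -> 1

Answer: 1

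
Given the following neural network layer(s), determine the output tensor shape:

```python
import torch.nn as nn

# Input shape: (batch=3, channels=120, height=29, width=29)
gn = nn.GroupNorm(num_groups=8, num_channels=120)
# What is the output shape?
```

Input: (3, 120, 29, 29) -> Output: (3, 120, 29, 29)

Answer: (3, 120, 29, 29)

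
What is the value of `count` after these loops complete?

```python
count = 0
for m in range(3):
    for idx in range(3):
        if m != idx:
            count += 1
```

3² - 3 (exclude diagonal)
`count` takes the values: 0 → 1 → 2 → 3 → 4 → 5 → 6

Answer: 6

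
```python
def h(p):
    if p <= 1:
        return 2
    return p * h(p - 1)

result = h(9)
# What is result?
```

h(9) = 9 * 8 * 7 * 6 * 5 * 4 * 3 * 2 * 2 = 725760

Answer: 725760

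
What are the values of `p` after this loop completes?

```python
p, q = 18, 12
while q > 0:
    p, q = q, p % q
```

GCD of 18 and 12
`p` takes the values: 18 → 12 → 6

Answer: 6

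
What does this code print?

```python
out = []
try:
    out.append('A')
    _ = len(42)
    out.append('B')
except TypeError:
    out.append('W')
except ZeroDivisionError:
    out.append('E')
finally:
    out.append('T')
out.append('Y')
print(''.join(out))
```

Execution trace: 'A' (try body) → 'W' (except TypeError) → 'T' (finally) → 'Y' (after the try/except). Output: AWTY

Answer: AWTY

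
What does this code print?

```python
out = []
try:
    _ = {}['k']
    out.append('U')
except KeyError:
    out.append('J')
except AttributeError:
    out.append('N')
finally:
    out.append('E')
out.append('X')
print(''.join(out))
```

Execution trace: 'J' (except KeyError) → 'E' (finally) → 'X' (after the try/except). Output: JEX

Answer: JEX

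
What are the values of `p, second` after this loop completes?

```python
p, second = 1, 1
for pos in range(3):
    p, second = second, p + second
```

Fibonacci: after 3 iterations
`p, second` takes the values: (1, 1) → (1, 2) → (2, 3) → (3, 5)

Answer: 3, 5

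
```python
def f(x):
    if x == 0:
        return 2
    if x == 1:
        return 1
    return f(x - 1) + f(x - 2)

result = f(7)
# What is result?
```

Build up from base cases: f(0)=2, f(1)=1, f(2)=3, f(3)=4, f(4)=7, f(5)=11, f(6)=18, ..., f(7)=29

Answer: 29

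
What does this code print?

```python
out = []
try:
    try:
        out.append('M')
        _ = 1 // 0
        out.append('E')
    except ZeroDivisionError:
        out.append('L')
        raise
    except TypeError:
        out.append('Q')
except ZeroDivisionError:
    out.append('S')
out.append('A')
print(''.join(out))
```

Execution trace: 'M' (inner try body) → 'L' (inner except ZeroDivisionError) → 'S' (outer except ZeroDivisionError) → 'A' (after the try/except). Output: MLSA

Answer: MLSA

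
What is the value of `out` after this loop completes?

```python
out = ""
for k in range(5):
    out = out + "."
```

Repeat '.' 5 times
`out` takes the values: "" → "." → ".." → "..." → "...." → "....."

Answer: "....."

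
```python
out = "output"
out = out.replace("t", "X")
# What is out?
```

Trace:
`out = "output"` → out = 'output'
`out = out.replace("t", "X")` → out = 'ouXpuX'
So out = 'ouXpuX'

Answer: 'ouXpuX'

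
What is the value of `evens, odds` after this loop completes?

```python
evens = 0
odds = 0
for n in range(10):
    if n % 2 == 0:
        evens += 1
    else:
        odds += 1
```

Count evens and odds in range(10)
`evens, odds` takes the values: (0, 0) → (1, 0) → (1, 1) → (2, 1) → (2, 2) → (3, 2) → (3, 3) → (4, 3) → (4, 4) → (5, 4) → (5, 5)

Answer: 5, 5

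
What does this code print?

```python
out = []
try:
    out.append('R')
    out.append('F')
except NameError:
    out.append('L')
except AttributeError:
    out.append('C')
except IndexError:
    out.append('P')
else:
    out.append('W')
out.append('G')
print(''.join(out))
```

Execution trace: 'R' (try body) → 'F' (try body, no exception) → 'W' (else) → 'G' (after the try/except). Output: RFWG

Answer: RFWG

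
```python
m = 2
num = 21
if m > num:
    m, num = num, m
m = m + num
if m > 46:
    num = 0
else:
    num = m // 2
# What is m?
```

Trace:
`m = 2` → m = 2
`num = 21` → num = 21
`if m > num: ...` → m > num is False → no variable changes
`m = m + num` → m = 23
`if m > 46: ...` → m > 46 is False, take else branch → num = 11
So m = 23

Answer: 23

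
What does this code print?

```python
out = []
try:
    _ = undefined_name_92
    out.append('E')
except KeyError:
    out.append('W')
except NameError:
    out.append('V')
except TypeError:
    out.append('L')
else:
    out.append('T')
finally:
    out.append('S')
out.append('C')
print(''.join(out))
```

Execution trace: 'V' (except NameError) → 'S' (finally) → 'C' (after the try/except). Output: VSC

Answer: VSC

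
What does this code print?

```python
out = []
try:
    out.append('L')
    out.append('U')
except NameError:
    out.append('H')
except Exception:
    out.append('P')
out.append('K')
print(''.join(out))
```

Execution trace: 'L' (try body) → 'U' (try body, no exception) → 'K' (after the try/except). Output: LUK

Answer: LUK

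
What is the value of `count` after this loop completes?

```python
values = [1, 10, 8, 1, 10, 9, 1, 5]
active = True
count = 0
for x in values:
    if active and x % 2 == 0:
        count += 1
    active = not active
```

Count even values at even positions
`count` takes the values: 0 → 1 → 2

Answer: 2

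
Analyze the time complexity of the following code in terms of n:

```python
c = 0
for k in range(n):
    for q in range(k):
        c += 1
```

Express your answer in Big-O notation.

Each loop level contributes: n × n. Multiplying the contributions gives O(n^2).

Answer: O(n^2)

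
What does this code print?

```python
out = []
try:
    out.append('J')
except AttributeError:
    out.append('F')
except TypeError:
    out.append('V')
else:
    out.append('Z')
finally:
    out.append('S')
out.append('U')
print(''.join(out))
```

Execution trace: 'J' (try body, no exception) → 'Z' (else) → 'S' (finally) → 'U' (after the try/except). Output: JZSU

Answer: JZSU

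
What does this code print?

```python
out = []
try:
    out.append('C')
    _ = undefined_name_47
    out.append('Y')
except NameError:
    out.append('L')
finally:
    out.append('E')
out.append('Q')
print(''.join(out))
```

Execution trace: 'C' (try body) → 'L' (except NameError) → 'E' (finally) → 'Q' (after the try/except). Output: CLEQ

Answer: CLEQ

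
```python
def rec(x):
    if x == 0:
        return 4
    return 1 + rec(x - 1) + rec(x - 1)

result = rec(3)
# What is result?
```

rec(x) = 1 + 2·rec(x-1), rec(0)=4. Closed form: (4+1)·2^3 - 1 = 39.

Answer: 39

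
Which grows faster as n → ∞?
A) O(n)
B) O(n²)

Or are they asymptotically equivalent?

O(n) vs O(n²): Higher order terms dominate.

Answer: B) O(n²) grows faster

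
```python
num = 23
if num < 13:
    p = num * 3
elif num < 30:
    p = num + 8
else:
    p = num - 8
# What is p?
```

Trace:
`num = 23` → num = 23
`if num < 13: ...` → num < 13 is False, num < 30 is True → p = 31
So p = 31

Answer: 31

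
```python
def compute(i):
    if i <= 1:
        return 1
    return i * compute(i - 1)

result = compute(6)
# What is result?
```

compute(6) = 6 * 5 * 4 * 3 * 2 * 1 = 720

Answer: 720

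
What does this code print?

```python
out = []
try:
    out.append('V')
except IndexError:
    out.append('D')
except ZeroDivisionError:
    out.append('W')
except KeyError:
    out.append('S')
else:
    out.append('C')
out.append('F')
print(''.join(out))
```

Execution trace: 'V' (try body, no exception) → 'C' (else) → 'F' (after the try/except). Output: VCF

Answer: VCF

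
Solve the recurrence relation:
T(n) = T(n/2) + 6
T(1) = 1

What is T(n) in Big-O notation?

Each step divides n by 2 and adds 6. After log_2(n) steps we reach T(1)=1. So T(n) = 6·log_2(n) + 1 = O(log n).

Answer: O(log n)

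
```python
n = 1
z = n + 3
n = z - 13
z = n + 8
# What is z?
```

Trace:
`n = 1` → n = 1
`z = n + 3` → z = 4
`n = z - 13` → n = -9
`z = n + 8` → z = -1
So z = -1

Answer: -1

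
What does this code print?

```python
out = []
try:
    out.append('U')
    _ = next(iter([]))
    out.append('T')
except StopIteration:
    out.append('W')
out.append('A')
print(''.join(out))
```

Execution trace: 'U' (try body) → 'W' (except StopIteration) → 'A' (after the try/except). Output: UWA

Answer: UWA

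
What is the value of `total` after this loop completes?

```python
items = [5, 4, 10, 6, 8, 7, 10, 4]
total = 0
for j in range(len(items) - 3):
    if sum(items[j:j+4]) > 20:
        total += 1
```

Count windows with sum > 20
`total` takes the values: 0 → 1 → 2 → 3 → 4 → 5

Answer: 5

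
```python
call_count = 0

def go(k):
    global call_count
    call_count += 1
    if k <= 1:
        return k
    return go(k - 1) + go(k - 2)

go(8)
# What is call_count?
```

Calls(k) = 1 + Calls(k-1) + Calls(k-2); Calls(0)=Calls(1)=1. For k=8 this gives 67.

Answer: 67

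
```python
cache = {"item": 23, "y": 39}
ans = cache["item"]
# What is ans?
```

Trace:
`cache = {"item": 23, "y": 39}` → cache = {'item': 23, 'y': 39}
`ans = cache["item"]` → ans = 23
So ans = 23

Answer: 23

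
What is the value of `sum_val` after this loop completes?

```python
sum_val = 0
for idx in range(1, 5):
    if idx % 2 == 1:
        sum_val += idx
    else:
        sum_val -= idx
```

Add odd, subtract even
`sum_val` takes the values: 0 → 1 → -1 → 2 → -2

Answer: -2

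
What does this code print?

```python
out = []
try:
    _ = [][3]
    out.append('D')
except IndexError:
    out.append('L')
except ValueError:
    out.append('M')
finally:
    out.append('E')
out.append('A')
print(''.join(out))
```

Execution trace: 'L' (except IndexError) → 'E' (finally) → 'A' (after the try/except). Output: LEA

Answer: LEA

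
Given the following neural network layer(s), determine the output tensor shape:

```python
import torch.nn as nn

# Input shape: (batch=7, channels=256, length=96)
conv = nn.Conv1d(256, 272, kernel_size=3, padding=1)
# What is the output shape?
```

Input: (7, 256, 96) -> Output: (7, 272, 96)

Answer: (7, 272, 96)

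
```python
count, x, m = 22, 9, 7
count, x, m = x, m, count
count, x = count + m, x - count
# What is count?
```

Trace:
`count, x, m = 22, 9, 7` → count = 22; x = 9; m = 7
`count, x, m = x, m, count` → count = 9; x = 7; m = 22
`count, x = count + m, x - count` → count = 31; x = -2
So count = 31

Answer: 31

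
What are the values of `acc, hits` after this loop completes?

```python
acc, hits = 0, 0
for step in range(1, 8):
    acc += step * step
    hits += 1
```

Sum of squares and count
`acc, hits` takes the values: (0, 0) → (1, 0) → (1, 1) → (5, 1) → (5, 2) → (14, 2) → (14, 3) → (30, 3) → (30, 4) → (55, 4) → (55, 5) → (91, 5) → (91, 6) → (140, 6) → (140, 7)

Answer: 140, 7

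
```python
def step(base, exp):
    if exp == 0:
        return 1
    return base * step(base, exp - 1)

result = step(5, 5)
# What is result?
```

step(5, 5) = 5 * 5 * 5 * 5 * 5 = 3125

Answer: 3125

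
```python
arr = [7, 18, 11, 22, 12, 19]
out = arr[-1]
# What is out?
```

Trace:
`arr = [7, 18, 11, 22, 12, 19]` → arr = [7, 18, 11, 22, 12, 19]
`out = arr[-1]` → out = 19
So out = 19

Answer: 19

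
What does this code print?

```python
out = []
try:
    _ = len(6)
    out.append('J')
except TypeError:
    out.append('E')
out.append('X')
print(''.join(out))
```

Execution trace: 'E' (except TypeError) → 'X' (after the try/except). Output: EX

Answer: EX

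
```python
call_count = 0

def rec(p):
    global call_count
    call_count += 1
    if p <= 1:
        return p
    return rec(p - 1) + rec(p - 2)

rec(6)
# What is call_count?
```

Calls(p) = 1 + Calls(p-1) + Calls(p-2); Calls(0)=Calls(1)=1. For p=6 this gives 25.

Answer: 25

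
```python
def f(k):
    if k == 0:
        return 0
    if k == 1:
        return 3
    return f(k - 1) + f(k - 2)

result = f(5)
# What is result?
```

Build up from base cases: f(0)=0, f(1)=3, f(2)=3, f(3)=6, f(4)=9, f(5)=15

Answer: 15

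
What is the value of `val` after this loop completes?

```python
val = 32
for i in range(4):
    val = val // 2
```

Halve 4 times: 32 // 2^4 = 2
`val` takes the values: 32 → 16 → 8 → 4 → 2

Answer: 2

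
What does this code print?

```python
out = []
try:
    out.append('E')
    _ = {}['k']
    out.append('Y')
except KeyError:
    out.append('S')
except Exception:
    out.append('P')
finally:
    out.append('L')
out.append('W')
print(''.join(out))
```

Execution trace: 'E' (try body) → 'S' (except KeyError) → 'L' (finally) → 'W' (after the try/except). Output: ESLW

Answer: ESLW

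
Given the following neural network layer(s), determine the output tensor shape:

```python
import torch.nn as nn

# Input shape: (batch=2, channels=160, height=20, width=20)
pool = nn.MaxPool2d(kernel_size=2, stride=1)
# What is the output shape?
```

Input: (2, 160, 20, 20) -> Output: (2, 160, 19, 19)

Answer: (2, 160, 19, 19)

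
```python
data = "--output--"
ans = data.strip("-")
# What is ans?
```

Trace:
`data = "--output--"` → data = '--output--'
`ans = data.strip("-")` → ans = 'output'
So ans = 'output'

Answer: 'output'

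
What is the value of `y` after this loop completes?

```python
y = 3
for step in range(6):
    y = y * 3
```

Multiply by 3, 6 times: 3 * 3^6 = 2187
`y` takes the values: 3 → 9 → 27 → 81 → 243 → 729 → 2187

Answer: 2187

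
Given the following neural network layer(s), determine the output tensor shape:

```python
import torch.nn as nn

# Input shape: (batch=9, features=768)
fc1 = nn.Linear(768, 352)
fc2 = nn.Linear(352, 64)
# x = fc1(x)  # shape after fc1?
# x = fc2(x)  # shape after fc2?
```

Input: (9, 768) -> after fc1: (9, 352) -> Output: (9, 64)

Answer: (9, 64)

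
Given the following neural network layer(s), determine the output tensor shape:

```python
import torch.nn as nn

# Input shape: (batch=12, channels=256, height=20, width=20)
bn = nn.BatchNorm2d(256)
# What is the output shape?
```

Input: (12, 256, 20, 20) -> Output: (12, 256, 20, 20)

Answer: (12, 256, 20, 20)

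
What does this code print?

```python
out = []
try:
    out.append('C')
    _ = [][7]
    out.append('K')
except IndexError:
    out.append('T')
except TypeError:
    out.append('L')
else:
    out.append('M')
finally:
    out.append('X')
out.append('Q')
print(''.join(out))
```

Execution trace: 'C' (try body) → 'T' (except IndexError) → 'X' (finally) → 'Q' (after the try/except). Output: CTXQ

Answer: CTXQ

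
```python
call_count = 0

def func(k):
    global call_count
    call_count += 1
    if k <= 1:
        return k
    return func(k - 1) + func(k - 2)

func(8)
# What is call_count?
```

Calls(k) = 1 + Calls(k-1) + Calls(k-2); Calls(0)=Calls(1)=1. For k=8 this gives 67.

Answer: 67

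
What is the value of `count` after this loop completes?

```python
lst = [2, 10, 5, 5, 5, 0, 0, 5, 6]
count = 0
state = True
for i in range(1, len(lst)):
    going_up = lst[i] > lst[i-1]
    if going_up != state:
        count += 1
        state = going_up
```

Count direction changes in [2, 10, 5, 5, 5, 0, 0, 5, 6]
`count` takes the values: 0 → 1 → 2

Answer: 2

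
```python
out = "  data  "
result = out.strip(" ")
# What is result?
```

Trace:
`out = "  data  "` → out = '  data  '
`result = out.strip(" ")` → result = 'data'
So result = 'data'

Answer: 'data'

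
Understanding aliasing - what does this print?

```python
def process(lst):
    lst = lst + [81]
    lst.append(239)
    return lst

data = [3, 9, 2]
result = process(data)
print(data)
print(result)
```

Key concept: rebinding parameter vs mutation.
Step by step:
`data = [3, 9, 2]` → data = [3, 9, 2]
`result = process(data)` → result = [3, 9, 2, 81, 239]
`print(data)` → prints [3, 9, 2]
`print(result)` → prints [3, 9, 2, 81, 239]

Answer:
[3, 9, 2]
[3, 9, 2, 81, 239]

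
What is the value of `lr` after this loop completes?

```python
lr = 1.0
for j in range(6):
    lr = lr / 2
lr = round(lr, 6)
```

Halving LR 6 times: 1 / 2^6
`lr` takes the values: 1.0 → 0.5 → 0.25 → 0.125 → 0.0625 → 0.03125 → 0.015625

Answer: 0.015625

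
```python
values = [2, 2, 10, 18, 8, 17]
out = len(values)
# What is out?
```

Trace:
`values = [2, 2, 10, 18, 8, 17]` → values = [2, 2, 10, 18, 8, 17]
`out = len(values)` → out = 6
So out = 6

Answer: 6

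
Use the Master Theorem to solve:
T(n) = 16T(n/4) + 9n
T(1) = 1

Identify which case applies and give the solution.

a=16, b=4, f(n)=9n. log_4(16) = 2. Since c=1 < 2, Case 1 applies: T(n) = Θ(n^log_b(a)) = O(n^2).

Answer: O(n^2) - Case 1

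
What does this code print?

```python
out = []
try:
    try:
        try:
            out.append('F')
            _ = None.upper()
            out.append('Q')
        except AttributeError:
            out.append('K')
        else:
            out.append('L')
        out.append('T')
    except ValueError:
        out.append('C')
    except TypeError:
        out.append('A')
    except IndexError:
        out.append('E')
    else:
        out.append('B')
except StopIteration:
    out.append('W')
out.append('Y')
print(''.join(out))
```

Execution trace: 'F' (inner try body) → 'K' (inner except AttributeError) → 'T' (try body, no exception) → 'B' (else) → 'Y' (after the try/except). Output: FKTBY

Answer: FKTBY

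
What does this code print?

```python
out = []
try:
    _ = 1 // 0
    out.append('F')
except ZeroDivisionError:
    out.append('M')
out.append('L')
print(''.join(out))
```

Execution trace: 'M' (except ZeroDivisionError) → 'L' (after the try/except). Output: ML

Answer: ML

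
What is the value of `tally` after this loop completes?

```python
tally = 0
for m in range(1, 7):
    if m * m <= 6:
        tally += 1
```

Count numbers where m² ≤ 6
`tally` takes the values: 0 → 1 → 2

Answer: 2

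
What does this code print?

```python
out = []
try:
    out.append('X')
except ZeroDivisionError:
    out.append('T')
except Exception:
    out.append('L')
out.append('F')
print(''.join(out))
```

Execution trace: 'X' (try body, no exception) → 'F' (after the try/except). Output: XF

Answer: XF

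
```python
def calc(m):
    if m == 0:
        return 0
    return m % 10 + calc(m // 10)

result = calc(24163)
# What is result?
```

Sum of digits of 24163: 3 + 6 + 1 + 4 + 2 = 16

Answer: 16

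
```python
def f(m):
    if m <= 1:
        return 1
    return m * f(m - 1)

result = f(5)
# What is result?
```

f(5) = 5 * 4 * 3 * 2 * 1 = 120

Answer: 120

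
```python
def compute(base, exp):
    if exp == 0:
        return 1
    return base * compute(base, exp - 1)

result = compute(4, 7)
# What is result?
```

compute(4, 7) = 4 * 4 * 4 * 4 * 4 * 4 * 4 = 16384

Answer: 16384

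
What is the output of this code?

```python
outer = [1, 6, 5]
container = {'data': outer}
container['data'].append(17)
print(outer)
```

Key concept: dict holds reference to list.
Step by step:
`outer = [1, 6, 5]` → outer = [1, 6, 5]
`container = {'data': outer}` → container = {'data': [1, 6, 5]}
`container['data'].append(17)` → outer = [1, 6, 5, 17]; container = {'data': [1, 6, 5, 17]}
`print(outer)` → prints [1, 6, 5, 17]

Answer: [1, 6, 5, 17]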